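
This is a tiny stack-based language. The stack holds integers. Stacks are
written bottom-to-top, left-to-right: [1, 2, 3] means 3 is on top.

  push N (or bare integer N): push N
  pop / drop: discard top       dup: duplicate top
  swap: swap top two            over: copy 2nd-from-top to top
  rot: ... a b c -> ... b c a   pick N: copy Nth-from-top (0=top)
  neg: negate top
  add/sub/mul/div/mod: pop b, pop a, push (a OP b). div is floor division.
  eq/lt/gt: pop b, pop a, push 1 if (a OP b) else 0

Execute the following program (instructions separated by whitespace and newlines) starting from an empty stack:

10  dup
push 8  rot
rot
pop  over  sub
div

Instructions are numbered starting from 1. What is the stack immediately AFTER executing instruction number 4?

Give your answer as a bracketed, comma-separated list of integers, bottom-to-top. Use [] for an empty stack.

Answer: [10, 8, 10]

Derivation:
Step 1 ('10'): [10]
Step 2 ('dup'): [10, 10]
Step 3 ('push 8'): [10, 10, 8]
Step 4 ('rot'): [10, 8, 10]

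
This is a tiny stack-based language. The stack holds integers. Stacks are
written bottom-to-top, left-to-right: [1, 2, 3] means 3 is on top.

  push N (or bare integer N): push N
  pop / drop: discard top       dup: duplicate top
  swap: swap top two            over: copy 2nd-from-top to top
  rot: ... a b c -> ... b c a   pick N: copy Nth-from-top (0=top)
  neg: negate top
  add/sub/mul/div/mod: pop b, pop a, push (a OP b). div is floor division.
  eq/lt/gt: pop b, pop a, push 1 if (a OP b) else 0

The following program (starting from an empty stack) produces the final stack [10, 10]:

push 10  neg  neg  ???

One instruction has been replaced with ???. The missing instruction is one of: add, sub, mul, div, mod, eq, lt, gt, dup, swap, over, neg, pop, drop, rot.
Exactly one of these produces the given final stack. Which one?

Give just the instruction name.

Answer: dup

Derivation:
Stack before ???: [10]
Stack after ???:  [10, 10]
The instruction that transforms [10] -> [10, 10] is: dup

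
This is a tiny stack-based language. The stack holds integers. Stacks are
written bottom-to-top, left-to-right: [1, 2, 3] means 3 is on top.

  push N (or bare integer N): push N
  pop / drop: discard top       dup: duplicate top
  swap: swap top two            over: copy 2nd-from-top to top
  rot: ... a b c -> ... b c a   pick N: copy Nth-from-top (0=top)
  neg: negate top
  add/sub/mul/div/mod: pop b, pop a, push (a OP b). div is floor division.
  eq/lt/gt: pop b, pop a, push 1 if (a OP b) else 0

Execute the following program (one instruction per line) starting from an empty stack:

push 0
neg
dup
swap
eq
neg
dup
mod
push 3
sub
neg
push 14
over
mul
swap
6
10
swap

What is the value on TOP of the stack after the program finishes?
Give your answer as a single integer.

After 'push 0': [0]
After 'neg': [0]
After 'dup': [0, 0]
After 'swap': [0, 0]
After 'eq': [1]
After 'neg': [-1]
After 'dup': [-1, -1]
After 'mod': [0]
After 'push 3': [0, 3]
After 'sub': [-3]
After 'neg': [3]
After 'push 14': [3, 14]
After 'over': [3, 14, 3]
After 'mul': [3, 42]
After 'swap': [42, 3]
After 'push 6': [42, 3, 6]
After 'push 10': [42, 3, 6, 10]
After 'swap': [42, 3, 10, 6]

Answer: 6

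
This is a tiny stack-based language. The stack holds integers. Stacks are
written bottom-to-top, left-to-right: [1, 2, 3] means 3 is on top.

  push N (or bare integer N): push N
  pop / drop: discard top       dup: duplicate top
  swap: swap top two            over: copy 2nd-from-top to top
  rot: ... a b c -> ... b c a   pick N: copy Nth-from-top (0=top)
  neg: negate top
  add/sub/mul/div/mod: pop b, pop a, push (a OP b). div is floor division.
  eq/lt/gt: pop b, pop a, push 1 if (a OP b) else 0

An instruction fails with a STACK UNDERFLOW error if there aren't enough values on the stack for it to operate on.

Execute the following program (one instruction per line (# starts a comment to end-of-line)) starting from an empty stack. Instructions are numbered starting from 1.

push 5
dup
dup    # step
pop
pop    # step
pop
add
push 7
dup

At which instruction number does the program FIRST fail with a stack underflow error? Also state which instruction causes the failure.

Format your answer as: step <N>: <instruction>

Step 1 ('push 5'): stack = [5], depth = 1
Step 2 ('dup'): stack = [5, 5], depth = 2
Step 3 ('dup'): stack = [5, 5, 5], depth = 3
Step 4 ('pop'): stack = [5, 5], depth = 2
Step 5 ('pop'): stack = [5], depth = 1
Step 6 ('pop'): stack = [], depth = 0
Step 7 ('add'): needs 2 value(s) but depth is 0 — STACK UNDERFLOW

Answer: step 7: add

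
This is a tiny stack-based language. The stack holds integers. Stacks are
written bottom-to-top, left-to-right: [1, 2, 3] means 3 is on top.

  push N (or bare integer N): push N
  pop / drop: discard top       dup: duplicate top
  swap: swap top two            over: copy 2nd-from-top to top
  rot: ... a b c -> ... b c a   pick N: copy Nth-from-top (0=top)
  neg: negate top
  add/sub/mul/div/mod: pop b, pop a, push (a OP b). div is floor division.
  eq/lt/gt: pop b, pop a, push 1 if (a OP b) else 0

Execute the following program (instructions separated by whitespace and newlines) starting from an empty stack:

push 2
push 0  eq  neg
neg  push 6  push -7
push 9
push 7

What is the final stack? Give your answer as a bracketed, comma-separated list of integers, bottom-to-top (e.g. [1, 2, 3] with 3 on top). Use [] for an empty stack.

After 'push 2': [2]
After 'push 0': [2, 0]
After 'eq': [0]
After 'neg': [0]
After 'neg': [0]
After 'push 6': [0, 6]
After 'push -7': [0, 6, -7]
After 'push 9': [0, 6, -7, 9]
After 'push 7': [0, 6, -7, 9, 7]

Answer: [0, 6, -7, 9, 7]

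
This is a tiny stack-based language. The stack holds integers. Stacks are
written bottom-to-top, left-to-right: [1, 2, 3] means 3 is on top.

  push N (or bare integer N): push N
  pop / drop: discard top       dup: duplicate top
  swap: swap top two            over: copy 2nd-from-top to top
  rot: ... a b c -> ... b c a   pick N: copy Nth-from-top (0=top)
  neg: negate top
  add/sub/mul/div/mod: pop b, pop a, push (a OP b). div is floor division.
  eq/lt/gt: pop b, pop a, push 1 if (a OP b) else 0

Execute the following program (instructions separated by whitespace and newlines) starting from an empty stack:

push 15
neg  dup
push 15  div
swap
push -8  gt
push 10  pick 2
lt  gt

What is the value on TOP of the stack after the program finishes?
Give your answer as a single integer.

After 'push 15': [15]
After 'neg': [-15]
After 'dup': [-15, -15]
After 'push 15': [-15, -15, 15]
After 'div': [-15, -1]
After 'swap': [-1, -15]
After 'push -8': [-1, -15, -8]
After 'gt': [-1, 0]
After 'push 10': [-1, 0, 10]
After 'pick 2': [-1, 0, 10, -1]
After 'lt': [-1, 0, 0]
After 'gt': [-1, 0]

Answer: 0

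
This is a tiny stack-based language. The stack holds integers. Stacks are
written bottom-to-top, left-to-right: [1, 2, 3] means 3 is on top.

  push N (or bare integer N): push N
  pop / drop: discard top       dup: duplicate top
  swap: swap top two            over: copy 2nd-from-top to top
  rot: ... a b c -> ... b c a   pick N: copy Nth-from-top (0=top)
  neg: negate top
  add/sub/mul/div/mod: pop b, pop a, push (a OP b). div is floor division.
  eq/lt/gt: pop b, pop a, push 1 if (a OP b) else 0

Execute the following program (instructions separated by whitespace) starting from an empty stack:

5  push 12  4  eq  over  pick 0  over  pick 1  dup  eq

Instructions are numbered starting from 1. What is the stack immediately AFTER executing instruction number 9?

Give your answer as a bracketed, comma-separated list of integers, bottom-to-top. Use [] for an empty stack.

Step 1 ('5'): [5]
Step 2 ('push 12'): [5, 12]
Step 3 ('4'): [5, 12, 4]
Step 4 ('eq'): [5, 0]
Step 5 ('over'): [5, 0, 5]
Step 6 ('pick 0'): [5, 0, 5, 5]
Step 7 ('over'): [5, 0, 5, 5, 5]
Step 8 ('pick 1'): [5, 0, 5, 5, 5, 5]
Step 9 ('dup'): [5, 0, 5, 5, 5, 5, 5]

Answer: [5, 0, 5, 5, 5, 5, 5]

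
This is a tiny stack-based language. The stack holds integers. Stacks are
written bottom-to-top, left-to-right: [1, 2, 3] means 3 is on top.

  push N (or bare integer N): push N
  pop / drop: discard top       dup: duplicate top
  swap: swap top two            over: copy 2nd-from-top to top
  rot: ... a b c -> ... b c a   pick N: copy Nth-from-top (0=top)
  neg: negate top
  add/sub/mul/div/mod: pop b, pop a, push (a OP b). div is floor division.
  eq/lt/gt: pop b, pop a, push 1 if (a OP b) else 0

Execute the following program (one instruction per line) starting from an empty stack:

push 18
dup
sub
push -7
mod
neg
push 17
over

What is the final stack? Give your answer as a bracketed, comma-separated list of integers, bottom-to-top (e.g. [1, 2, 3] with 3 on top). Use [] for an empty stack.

After 'push 18': [18]
After 'dup': [18, 18]
After 'sub': [0]
After 'push -7': [0, -7]
After 'mod': [0]
After 'neg': [0]
After 'push 17': [0, 17]
After 'over': [0, 17, 0]

Answer: [0, 17, 0]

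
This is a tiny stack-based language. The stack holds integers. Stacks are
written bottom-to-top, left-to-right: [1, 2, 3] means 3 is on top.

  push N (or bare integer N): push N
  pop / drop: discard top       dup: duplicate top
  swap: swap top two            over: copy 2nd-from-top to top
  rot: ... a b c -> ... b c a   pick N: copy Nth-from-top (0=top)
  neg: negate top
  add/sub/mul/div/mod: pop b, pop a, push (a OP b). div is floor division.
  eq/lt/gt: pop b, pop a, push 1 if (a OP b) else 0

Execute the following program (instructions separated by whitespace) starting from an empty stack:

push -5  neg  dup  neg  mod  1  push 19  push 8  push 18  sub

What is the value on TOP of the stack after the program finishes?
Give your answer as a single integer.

Answer: -10

Derivation:
After 'push -5': [-5]
After 'neg': [5]
After 'dup': [5, 5]
After 'neg': [5, -5]
After 'mod': [0]
After 'push 1': [0, 1]
After 'push 19': [0, 1, 19]
After 'push 8': [0, 1, 19, 8]
After 'push 18': [0, 1, 19, 8, 18]
After 'sub': [0, 1, 19, -10]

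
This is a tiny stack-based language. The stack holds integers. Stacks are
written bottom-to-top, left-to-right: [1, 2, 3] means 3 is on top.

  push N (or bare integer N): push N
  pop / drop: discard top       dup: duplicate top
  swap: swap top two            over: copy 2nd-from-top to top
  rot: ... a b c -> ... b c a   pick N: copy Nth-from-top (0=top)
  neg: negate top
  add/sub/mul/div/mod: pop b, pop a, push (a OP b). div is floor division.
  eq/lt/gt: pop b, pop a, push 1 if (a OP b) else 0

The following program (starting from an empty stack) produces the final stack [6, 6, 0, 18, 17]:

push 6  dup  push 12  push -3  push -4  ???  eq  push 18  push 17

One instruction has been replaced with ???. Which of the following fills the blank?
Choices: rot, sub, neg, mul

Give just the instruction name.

Answer: sub

Derivation:
Stack before ???: [6, 6, 12, -3, -4]
Stack after ???:  [6, 6, 12, 1]
Checking each choice:
  rot: produces [6, 6, -3, 0, 18, 17]
  sub: MATCH
  neg: produces [6, 6, 12, 0, 18, 17]
  mul: produces [6, 6, 1, 18, 17]


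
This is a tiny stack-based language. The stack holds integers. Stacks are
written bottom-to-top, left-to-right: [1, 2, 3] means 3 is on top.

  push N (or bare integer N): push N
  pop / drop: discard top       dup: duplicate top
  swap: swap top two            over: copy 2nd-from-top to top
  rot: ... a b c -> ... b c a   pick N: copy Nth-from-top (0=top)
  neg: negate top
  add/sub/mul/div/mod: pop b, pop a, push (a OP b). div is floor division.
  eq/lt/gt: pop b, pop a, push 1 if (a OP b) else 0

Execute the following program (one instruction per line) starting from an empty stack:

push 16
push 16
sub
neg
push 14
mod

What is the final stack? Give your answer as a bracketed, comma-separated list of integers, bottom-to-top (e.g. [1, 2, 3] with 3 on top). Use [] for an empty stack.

After 'push 16': [16]
After 'push 16': [16, 16]
After 'sub': [0]
After 'neg': [0]
After 'push 14': [0, 14]
After 'mod': [0]

Answer: [0]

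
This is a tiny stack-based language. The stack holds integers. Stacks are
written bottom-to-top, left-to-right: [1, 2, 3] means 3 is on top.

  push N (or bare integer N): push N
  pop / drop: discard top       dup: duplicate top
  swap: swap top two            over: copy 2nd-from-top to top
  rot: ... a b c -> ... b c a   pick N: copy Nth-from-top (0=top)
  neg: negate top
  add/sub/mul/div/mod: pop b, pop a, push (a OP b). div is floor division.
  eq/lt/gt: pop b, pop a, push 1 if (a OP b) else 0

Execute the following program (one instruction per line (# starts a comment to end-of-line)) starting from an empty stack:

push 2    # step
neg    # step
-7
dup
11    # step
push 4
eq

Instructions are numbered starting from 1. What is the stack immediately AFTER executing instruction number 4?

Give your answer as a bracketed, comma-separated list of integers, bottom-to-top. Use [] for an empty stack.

Step 1 ('push 2'): [2]
Step 2 ('neg'): [-2]
Step 3 ('-7'): [-2, -7]
Step 4 ('dup'): [-2, -7, -7]

Answer: [-2, -7, -7]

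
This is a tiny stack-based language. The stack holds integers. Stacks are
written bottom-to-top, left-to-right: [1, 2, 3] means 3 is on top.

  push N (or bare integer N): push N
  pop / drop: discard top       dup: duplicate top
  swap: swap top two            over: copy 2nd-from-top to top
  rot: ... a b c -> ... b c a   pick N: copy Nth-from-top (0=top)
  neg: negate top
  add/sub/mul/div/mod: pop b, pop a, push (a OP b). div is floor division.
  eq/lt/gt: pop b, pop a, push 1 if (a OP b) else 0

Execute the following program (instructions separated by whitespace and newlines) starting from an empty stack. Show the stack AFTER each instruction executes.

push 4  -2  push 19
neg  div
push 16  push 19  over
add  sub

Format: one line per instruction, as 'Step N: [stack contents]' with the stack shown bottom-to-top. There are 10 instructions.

Step 1: [4]
Step 2: [4, -2]
Step 3: [4, -2, 19]
Step 4: [4, -2, -19]
Step 5: [4, 0]
Step 6: [4, 0, 16]
Step 7: [4, 0, 16, 19]
Step 8: [4, 0, 16, 19, 16]
Step 9: [4, 0, 16, 35]
Step 10: [4, 0, -19]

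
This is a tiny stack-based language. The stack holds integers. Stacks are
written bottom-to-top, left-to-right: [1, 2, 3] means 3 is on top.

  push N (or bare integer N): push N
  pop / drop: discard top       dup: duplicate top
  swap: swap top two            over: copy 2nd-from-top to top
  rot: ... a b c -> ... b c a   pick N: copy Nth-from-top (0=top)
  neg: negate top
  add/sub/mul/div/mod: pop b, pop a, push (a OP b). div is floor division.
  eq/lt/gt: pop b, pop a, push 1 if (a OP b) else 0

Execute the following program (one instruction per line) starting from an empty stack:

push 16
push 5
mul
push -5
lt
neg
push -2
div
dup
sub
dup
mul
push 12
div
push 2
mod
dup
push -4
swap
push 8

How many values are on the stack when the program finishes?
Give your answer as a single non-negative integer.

Answer: 4

Derivation:
After 'push 16': stack = [16] (depth 1)
After 'push 5': stack = [16, 5] (depth 2)
After 'mul': stack = [80] (depth 1)
After 'push -5': stack = [80, -5] (depth 2)
After 'lt': stack = [0] (depth 1)
After 'neg': stack = [0] (depth 1)
After 'push -2': stack = [0, -2] (depth 2)
After 'div': stack = [0] (depth 1)
After 'dup': stack = [0, 0] (depth 2)
After 'sub': stack = [0] (depth 1)
After 'dup': stack = [0, 0] (depth 2)
After 'mul': stack = [0] (depth 1)
After 'push 12': stack = [0, 12] (depth 2)
After 'div': stack = [0] (depth 1)
After 'push 2': stack = [0, 2] (depth 2)
After 'mod': stack = [0] (depth 1)
After 'dup': stack = [0, 0] (depth 2)
After 'push -4': stack = [0, 0, -4] (depth 3)
After 'swap': stack = [0, -4, 0] (depth 3)
After 'push 8': stack = [0, -4, 0, 8] (depth 4)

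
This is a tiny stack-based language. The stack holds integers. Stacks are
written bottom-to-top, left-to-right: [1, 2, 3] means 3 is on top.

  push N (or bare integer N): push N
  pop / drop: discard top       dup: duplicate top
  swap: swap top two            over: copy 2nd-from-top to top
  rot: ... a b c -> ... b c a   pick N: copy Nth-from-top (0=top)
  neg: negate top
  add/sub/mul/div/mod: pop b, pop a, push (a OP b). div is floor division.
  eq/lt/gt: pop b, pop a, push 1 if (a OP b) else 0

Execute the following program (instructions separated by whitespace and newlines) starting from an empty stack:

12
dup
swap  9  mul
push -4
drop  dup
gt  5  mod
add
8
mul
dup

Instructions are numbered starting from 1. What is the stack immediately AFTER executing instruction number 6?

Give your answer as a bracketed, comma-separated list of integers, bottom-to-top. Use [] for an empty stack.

Answer: [12, 108, -4]

Derivation:
Step 1 ('12'): [12]
Step 2 ('dup'): [12, 12]
Step 3 ('swap'): [12, 12]
Step 4 ('9'): [12, 12, 9]
Step 5 ('mul'): [12, 108]
Step 6 ('push -4'): [12, 108, -4]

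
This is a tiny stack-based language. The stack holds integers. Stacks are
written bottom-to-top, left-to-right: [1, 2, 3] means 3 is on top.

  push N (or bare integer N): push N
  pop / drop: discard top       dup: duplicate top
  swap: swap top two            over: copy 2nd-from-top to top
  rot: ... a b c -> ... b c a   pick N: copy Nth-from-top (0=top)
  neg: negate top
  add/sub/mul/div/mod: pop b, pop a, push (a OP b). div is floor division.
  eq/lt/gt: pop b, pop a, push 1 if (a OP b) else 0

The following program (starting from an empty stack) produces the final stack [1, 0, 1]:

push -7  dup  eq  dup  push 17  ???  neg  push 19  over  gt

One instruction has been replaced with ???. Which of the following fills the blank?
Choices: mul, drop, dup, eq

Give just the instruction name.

Answer: eq

Derivation:
Stack before ???: [1, 1, 17]
Stack after ???:  [1, 0]
Checking each choice:
  mul: produces [1, -17, 1]
  drop: produces [1, -1, 1]
  dup: produces [1, 1, 17, -17, 1]
  eq: MATCH


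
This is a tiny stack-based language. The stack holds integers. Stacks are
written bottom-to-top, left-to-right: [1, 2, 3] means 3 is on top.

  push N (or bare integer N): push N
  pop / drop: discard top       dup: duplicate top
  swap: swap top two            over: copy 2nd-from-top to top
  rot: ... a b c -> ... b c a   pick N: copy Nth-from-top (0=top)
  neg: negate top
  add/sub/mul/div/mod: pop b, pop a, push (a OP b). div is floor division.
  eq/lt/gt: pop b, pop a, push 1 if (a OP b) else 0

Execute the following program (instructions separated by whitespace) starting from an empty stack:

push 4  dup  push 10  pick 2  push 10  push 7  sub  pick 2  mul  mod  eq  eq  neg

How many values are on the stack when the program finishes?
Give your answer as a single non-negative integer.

After 'push 4': stack = [4] (depth 1)
After 'dup': stack = [4, 4] (depth 2)
After 'push 10': stack = [4, 4, 10] (depth 3)
After 'pick 2': stack = [4, 4, 10, 4] (depth 4)
After 'push 10': stack = [4, 4, 10, 4, 10] (depth 5)
After 'push 7': stack = [4, 4, 10, 4, 10, 7] (depth 6)
After 'sub': stack = [4, 4, 10, 4, 3] (depth 5)
After 'pick 2': stack = [4, 4, 10, 4, 3, 10] (depth 6)
After 'mul': stack = [4, 4, 10, 4, 30] (depth 5)
After 'mod': stack = [4, 4, 10, 4] (depth 4)
After 'eq': stack = [4, 4, 0] (depth 3)
After 'eq': stack = [4, 0] (depth 2)
After 'neg': stack = [4, 0] (depth 2)

Answer: 2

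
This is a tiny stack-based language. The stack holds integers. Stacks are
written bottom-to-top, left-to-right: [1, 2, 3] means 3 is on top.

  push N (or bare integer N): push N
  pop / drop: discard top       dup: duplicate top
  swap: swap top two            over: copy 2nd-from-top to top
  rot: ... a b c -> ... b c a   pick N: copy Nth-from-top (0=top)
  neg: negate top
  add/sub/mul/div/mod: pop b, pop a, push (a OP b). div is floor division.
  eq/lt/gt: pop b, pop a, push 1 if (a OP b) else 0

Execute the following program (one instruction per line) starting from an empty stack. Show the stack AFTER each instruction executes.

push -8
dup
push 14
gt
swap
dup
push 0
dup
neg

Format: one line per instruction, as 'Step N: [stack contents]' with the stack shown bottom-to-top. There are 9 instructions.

Step 1: [-8]
Step 2: [-8, -8]
Step 3: [-8, -8, 14]
Step 4: [-8, 0]
Step 5: [0, -8]
Step 6: [0, -8, -8]
Step 7: [0, -8, -8, 0]
Step 8: [0, -8, -8, 0, 0]
Step 9: [0, -8, -8, 0, 0]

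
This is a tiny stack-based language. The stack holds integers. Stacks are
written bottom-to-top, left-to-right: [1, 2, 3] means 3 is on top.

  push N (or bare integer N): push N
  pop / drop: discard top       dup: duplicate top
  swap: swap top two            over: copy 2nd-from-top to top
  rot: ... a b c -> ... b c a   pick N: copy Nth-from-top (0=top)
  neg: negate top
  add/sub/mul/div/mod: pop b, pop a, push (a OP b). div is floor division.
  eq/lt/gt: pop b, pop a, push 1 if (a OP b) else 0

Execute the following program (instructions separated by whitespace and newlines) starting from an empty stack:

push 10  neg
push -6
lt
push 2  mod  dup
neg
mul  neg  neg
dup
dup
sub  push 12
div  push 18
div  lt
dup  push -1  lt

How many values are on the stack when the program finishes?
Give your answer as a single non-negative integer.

After 'push 10': stack = [10] (depth 1)
After 'neg': stack = [-10] (depth 1)
After 'push -6': stack = [-10, -6] (depth 2)
After 'lt': stack = [1] (depth 1)
After 'push 2': stack = [1, 2] (depth 2)
After 'mod': stack = [1] (depth 1)
After 'dup': stack = [1, 1] (depth 2)
After 'neg': stack = [1, -1] (depth 2)
After 'mul': stack = [-1] (depth 1)
After 'neg': stack = [1] (depth 1)
  ...
After 'dup': stack = [-1, -1, -1] (depth 3)
After 'sub': stack = [-1, 0] (depth 2)
After 'push 12': stack = [-1, 0, 12] (depth 3)
After 'div': stack = [-1, 0] (depth 2)
After 'push 18': stack = [-1, 0, 18] (depth 3)
After 'div': stack = [-1, 0] (depth 2)
After 'lt': stack = [1] (depth 1)
After 'dup': stack = [1, 1] (depth 2)
After 'push -1': stack = [1, 1, -1] (depth 3)
After 'lt': stack = [1, 0] (depth 2)

Answer: 2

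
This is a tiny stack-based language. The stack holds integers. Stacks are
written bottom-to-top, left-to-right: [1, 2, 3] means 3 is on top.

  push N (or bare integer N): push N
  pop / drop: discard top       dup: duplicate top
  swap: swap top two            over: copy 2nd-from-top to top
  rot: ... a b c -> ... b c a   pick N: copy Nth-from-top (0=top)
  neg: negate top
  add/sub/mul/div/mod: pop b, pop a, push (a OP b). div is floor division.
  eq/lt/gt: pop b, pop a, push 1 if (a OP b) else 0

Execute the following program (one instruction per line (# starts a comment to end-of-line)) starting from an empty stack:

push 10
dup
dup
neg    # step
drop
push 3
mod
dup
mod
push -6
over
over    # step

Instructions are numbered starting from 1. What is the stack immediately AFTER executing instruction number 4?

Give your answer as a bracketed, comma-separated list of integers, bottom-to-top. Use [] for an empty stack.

Answer: [10, 10, -10]

Derivation:
Step 1 ('push 10'): [10]
Step 2 ('dup'): [10, 10]
Step 3 ('dup'): [10, 10, 10]
Step 4 ('neg'): [10, 10, -10]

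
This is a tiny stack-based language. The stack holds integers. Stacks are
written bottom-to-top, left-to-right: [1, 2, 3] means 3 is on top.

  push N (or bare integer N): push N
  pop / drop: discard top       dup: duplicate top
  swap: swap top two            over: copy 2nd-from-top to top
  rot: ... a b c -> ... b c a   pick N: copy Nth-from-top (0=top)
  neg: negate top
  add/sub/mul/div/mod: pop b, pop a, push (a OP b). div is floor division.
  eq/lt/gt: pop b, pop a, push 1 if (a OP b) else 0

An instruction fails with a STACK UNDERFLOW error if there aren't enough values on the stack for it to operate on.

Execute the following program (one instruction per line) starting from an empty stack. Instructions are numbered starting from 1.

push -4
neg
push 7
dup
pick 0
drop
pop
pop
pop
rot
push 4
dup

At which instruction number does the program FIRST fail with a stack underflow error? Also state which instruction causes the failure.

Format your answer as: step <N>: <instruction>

Answer: step 10: rot

Derivation:
Step 1 ('push -4'): stack = [-4], depth = 1
Step 2 ('neg'): stack = [4], depth = 1
Step 3 ('push 7'): stack = [4, 7], depth = 2
Step 4 ('dup'): stack = [4, 7, 7], depth = 3
Step 5 ('pick 0'): stack = [4, 7, 7, 7], depth = 4
Step 6 ('drop'): stack = [4, 7, 7], depth = 3
Step 7 ('pop'): stack = [4, 7], depth = 2
Step 8 ('pop'): stack = [4], depth = 1
Step 9 ('pop'): stack = [], depth = 0
Step 10 ('rot'): needs 3 value(s) but depth is 0 — STACK UNDERFLOW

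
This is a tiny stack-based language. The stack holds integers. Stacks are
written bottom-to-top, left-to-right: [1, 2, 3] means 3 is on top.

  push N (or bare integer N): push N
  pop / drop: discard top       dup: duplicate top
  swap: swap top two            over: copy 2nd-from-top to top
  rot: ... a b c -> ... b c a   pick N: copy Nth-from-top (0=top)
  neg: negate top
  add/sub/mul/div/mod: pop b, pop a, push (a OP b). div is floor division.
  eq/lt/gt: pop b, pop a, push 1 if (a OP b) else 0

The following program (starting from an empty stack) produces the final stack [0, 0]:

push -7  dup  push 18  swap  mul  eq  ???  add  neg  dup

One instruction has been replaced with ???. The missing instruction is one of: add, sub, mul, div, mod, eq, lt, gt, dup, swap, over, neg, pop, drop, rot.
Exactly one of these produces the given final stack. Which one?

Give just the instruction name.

Answer: dup

Derivation:
Stack before ???: [0]
Stack after ???:  [0, 0]
The instruction that transforms [0] -> [0, 0] is: dup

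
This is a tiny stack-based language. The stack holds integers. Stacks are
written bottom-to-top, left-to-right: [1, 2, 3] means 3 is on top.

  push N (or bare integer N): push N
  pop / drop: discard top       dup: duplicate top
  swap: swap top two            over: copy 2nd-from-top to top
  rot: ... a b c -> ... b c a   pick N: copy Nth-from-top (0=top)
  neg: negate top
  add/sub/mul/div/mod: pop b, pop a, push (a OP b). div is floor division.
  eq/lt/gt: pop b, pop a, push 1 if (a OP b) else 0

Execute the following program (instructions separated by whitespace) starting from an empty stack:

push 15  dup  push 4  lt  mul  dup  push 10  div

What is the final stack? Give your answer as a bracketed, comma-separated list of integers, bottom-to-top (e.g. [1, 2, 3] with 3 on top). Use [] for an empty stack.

Answer: [0, 0]

Derivation:
After 'push 15': [15]
After 'dup': [15, 15]
After 'push 4': [15, 15, 4]
After 'lt': [15, 0]
After 'mul': [0]
After 'dup': [0, 0]
After 'push 10': [0, 0, 10]
After 'div': [0, 0]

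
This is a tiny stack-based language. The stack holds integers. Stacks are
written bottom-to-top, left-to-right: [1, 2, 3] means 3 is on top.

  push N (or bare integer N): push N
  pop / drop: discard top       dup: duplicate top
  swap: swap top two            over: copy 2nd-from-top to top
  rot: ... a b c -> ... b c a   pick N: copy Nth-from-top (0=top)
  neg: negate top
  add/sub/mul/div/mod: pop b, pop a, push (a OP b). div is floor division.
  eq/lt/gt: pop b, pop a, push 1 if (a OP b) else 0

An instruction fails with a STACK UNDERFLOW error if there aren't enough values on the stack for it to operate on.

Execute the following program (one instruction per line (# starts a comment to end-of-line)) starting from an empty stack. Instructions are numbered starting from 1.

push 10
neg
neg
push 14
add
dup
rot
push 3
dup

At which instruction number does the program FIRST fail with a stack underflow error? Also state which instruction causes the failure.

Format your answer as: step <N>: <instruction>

Answer: step 7: rot

Derivation:
Step 1 ('push 10'): stack = [10], depth = 1
Step 2 ('neg'): stack = [-10], depth = 1
Step 3 ('neg'): stack = [10], depth = 1
Step 4 ('push 14'): stack = [10, 14], depth = 2
Step 5 ('add'): stack = [24], depth = 1
Step 6 ('dup'): stack = [24, 24], depth = 2
Step 7 ('rot'): needs 3 value(s) but depth is 2 — STACK UNDERFLOW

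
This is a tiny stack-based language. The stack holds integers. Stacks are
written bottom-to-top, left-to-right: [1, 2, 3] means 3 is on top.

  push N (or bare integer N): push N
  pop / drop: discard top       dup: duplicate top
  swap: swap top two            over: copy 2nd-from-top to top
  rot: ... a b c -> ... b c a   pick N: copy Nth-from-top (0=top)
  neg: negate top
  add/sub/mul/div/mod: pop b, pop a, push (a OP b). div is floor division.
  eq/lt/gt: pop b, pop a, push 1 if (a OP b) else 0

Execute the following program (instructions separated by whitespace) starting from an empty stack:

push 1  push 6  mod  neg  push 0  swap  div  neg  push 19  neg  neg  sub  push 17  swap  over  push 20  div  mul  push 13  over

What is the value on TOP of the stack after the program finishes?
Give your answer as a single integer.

Answer: 0

Derivation:
After 'push 1': [1]
After 'push 6': [1, 6]
After 'mod': [1]
After 'neg': [-1]
After 'push 0': [-1, 0]
After 'swap': [0, -1]
After 'div': [0]
After 'neg': [0]
After 'push 19': [0, 19]
After 'neg': [0, -19]
After 'neg': [0, 19]
After 'sub': [-19]
After 'push 17': [-19, 17]
After 'swap': [17, -19]
After 'over': [17, -19, 17]
After 'push 20': [17, -19, 17, 20]
After 'div': [17, -19, 0]
After 'mul': [17, 0]
After 'push 13': [17, 0, 13]
After 'over': [17, 0, 13, 0]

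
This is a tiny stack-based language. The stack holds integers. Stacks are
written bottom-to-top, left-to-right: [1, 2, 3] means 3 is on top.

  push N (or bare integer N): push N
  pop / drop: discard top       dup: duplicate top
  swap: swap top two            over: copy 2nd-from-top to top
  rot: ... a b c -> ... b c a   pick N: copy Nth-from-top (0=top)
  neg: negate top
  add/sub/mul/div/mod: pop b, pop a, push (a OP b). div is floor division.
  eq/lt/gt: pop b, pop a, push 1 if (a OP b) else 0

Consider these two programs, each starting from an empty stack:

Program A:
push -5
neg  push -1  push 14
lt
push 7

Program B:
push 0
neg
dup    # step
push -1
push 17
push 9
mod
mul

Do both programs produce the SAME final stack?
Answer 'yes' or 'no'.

Answer: no

Derivation:
Program A trace:
  After 'push -5': [-5]
  After 'neg': [5]
  After 'push -1': [5, -1]
  After 'push 14': [5, -1, 14]
  After 'lt': [5, 1]
  After 'push 7': [5, 1, 7]
Program A final stack: [5, 1, 7]

Program B trace:
  After 'push 0': [0]
  After 'neg': [0]
  After 'dup': [0, 0]
  After 'push -1': [0, 0, -1]
  After 'push 17': [0, 0, -1, 17]
  After 'push 9': [0, 0, -1, 17, 9]
  After 'mod': [0, 0, -1, 8]
  After 'mul': [0, 0, -8]
Program B final stack: [0, 0, -8]
Same: no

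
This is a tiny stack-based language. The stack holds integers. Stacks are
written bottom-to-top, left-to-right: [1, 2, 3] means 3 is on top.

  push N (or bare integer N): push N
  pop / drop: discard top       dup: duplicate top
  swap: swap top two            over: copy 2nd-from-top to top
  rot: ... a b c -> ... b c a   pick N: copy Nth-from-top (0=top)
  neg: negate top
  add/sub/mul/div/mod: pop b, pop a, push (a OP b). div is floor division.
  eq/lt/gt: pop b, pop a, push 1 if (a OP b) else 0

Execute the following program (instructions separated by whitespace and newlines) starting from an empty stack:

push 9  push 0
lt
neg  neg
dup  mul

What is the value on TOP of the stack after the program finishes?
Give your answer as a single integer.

Answer: 0

Derivation:
After 'push 9': [9]
After 'push 0': [9, 0]
After 'lt': [0]
After 'neg': [0]
After 'neg': [0]
After 'dup': [0, 0]
After 'mul': [0]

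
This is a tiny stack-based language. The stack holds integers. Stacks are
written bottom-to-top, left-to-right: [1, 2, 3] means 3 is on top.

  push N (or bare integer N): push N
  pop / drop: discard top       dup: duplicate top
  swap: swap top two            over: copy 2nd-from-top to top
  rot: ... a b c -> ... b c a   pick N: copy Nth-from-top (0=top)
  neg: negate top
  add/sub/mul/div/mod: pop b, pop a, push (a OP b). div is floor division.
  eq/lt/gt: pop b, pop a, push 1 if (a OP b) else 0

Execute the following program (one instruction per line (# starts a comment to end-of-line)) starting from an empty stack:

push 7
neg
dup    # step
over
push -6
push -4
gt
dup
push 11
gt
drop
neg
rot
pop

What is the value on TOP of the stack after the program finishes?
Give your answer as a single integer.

After 'push 7': [7]
After 'neg': [-7]
After 'dup': [-7, -7]
After 'over': [-7, -7, -7]
After 'push -6': [-7, -7, -7, -6]
After 'push -4': [-7, -7, -7, -6, -4]
After 'gt': [-7, -7, -7, 0]
After 'dup': [-7, -7, -7, 0, 0]
After 'push 11': [-7, -7, -7, 0, 0, 11]
After 'gt': [-7, -7, -7, 0, 0]
After 'drop': [-7, -7, -7, 0]
After 'neg': [-7, -7, -7, 0]
After 'rot': [-7, -7, 0, -7]
After 'pop': [-7, -7, 0]

Answer: 0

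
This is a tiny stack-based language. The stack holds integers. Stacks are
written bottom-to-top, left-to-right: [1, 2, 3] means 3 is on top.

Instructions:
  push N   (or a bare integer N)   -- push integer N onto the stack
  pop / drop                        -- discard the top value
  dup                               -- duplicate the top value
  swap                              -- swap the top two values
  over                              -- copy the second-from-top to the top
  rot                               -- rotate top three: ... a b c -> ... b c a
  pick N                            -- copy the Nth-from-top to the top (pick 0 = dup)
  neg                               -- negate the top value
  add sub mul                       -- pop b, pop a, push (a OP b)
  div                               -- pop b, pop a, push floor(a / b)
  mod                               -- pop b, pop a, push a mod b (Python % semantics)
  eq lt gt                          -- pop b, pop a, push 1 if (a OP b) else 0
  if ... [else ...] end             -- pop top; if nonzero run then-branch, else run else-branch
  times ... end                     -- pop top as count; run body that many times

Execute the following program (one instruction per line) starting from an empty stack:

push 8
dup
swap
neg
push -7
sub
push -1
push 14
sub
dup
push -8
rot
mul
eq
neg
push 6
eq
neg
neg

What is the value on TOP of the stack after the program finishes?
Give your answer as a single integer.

After 'push 8': [8]
After 'dup': [8, 8]
After 'swap': [8, 8]
After 'neg': [8, -8]
After 'push -7': [8, -8, -7]
After 'sub': [8, -1]
After 'push -1': [8, -1, -1]
After 'push 14': [8, -1, -1, 14]
After 'sub': [8, -1, -15]
After 'dup': [8, -1, -15, -15]
After 'push -8': [8, -1, -15, -15, -8]
After 'rot': [8, -1, -15, -8, -15]
After 'mul': [8, -1, -15, 120]
After 'eq': [8, -1, 0]
After 'neg': [8, -1, 0]
After 'push 6': [8, -1, 0, 6]
After 'eq': [8, -1, 0]
After 'neg': [8, -1, 0]
After 'neg': [8, -1, 0]

Answer: 0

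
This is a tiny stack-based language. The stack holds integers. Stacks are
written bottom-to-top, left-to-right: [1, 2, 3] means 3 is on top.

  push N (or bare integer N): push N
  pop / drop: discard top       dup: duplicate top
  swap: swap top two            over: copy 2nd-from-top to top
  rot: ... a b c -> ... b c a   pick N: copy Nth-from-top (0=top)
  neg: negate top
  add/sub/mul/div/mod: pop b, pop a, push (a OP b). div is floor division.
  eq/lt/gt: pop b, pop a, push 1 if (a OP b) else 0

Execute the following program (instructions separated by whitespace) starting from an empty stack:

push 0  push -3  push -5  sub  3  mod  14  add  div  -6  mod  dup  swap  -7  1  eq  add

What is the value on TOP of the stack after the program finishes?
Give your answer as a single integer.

Answer: 0

Derivation:
After 'push 0': [0]
After 'push -3': [0, -3]
After 'push -5': [0, -3, -5]
After 'sub': [0, 2]
After 'push 3': [0, 2, 3]
After 'mod': [0, 2]
After 'push 14': [0, 2, 14]
After 'add': [0, 16]
After 'div': [0]
After 'push -6': [0, -6]
After 'mod': [0]
After 'dup': [0, 0]
After 'swap': [0, 0]
After 'push -7': [0, 0, -7]
After 'push 1': [0, 0, -7, 1]
After 'eq': [0, 0, 0]
After 'add': [0, 0]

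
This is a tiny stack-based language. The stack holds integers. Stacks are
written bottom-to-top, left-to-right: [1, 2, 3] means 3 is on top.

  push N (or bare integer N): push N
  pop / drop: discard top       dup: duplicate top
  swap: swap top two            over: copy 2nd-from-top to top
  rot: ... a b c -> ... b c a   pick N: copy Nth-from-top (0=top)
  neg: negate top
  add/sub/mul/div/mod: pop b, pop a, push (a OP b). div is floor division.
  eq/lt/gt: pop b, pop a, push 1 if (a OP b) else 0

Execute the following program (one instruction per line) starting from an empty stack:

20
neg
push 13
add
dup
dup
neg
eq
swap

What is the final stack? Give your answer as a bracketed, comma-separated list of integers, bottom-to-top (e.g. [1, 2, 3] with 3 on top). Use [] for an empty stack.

After 'push 20': [20]
After 'neg': [-20]
After 'push 13': [-20, 13]
After 'add': [-7]
After 'dup': [-7, -7]
After 'dup': [-7, -7, -7]
After 'neg': [-7, -7, 7]
After 'eq': [-7, 0]
After 'swap': [0, -7]

Answer: [0, -7]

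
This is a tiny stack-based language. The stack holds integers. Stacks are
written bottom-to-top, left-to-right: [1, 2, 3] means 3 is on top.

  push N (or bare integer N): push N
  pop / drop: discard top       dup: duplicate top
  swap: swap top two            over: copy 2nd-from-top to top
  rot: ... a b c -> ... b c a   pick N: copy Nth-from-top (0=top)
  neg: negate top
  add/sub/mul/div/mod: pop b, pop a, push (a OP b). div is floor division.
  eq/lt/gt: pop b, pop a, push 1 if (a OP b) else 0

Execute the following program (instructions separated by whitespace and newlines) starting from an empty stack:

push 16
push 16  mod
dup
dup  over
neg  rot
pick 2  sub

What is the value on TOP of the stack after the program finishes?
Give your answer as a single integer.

After 'push 16': [16]
After 'push 16': [16, 16]
After 'mod': [0]
After 'dup': [0, 0]
After 'dup': [0, 0, 0]
After 'over': [0, 0, 0, 0]
After 'neg': [0, 0, 0, 0]
After 'rot': [0, 0, 0, 0]
After 'pick 2': [0, 0, 0, 0, 0]
After 'sub': [0, 0, 0, 0]

Answer: 0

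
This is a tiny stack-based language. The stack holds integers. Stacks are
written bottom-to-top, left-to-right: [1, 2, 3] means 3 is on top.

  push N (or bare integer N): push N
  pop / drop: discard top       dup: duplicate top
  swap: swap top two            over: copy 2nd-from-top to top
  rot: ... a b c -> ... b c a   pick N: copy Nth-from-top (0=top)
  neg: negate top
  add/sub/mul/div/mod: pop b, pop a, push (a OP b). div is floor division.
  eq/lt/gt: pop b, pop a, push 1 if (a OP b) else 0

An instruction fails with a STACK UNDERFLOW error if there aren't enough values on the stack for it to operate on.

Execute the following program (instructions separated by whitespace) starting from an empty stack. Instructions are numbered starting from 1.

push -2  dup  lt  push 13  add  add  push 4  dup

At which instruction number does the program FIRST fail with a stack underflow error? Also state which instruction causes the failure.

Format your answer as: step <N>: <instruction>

Answer: step 6: add

Derivation:
Step 1 ('push -2'): stack = [-2], depth = 1
Step 2 ('dup'): stack = [-2, -2], depth = 2
Step 3 ('lt'): stack = [0], depth = 1
Step 4 ('push 13'): stack = [0, 13], depth = 2
Step 5 ('add'): stack = [13], depth = 1
Step 6 ('add'): needs 2 value(s) but depth is 1 — STACK UNDERFLOW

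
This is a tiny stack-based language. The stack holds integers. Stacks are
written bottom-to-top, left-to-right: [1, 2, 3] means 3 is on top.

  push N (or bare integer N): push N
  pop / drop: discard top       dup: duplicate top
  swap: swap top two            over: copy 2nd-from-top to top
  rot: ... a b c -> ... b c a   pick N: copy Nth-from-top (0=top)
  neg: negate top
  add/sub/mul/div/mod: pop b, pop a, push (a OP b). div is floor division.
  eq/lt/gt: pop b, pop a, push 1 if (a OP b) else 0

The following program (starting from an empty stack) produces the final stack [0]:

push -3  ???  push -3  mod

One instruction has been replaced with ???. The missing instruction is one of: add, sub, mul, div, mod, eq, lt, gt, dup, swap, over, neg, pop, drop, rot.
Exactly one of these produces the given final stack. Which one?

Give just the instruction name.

Stack before ???: [-3]
Stack after ???:  [3]
The instruction that transforms [-3] -> [3] is: neg

Answer: neg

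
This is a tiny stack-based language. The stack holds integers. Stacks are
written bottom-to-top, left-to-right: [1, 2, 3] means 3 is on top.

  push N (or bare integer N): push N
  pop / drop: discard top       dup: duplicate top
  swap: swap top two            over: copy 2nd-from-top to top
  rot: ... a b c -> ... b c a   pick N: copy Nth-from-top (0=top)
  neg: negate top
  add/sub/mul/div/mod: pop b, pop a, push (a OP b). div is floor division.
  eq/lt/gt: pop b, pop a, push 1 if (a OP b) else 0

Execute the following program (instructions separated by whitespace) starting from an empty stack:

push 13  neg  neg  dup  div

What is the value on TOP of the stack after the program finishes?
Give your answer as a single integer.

After 'push 13': [13]
After 'neg': [-13]
After 'neg': [13]
After 'dup': [13, 13]
After 'div': [1]

Answer: 1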